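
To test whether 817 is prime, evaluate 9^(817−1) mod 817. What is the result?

9^1 ≡ 9 (mod 817)
9^2 ≡ 9^2 = 81 ≡ 81 (mod 817)
9^4 ≡ 81^2 = 6561 ≡ 25 (mod 817)
9^8 ≡ 25^2 = 625 ≡ 625 (mod 817)
9^16 ≡ 625^2 = 390625 ≡ 99 (mod 817)
9^32 ≡ 99^2 = 9801 ≡ 814 (mod 817)
9^64 ≡ 814^2 = 662596 ≡ 9 (mod 817)
9^128 ≡ 9^2 = 81 ≡ 81 (mod 817)
9^256 ≡ 81^2 = 6561 ≡ 25 (mod 817)
9^512 ≡ 25^2 = 625 ≡ 625 (mod 817)
816 = 512 + 256 + 32 + 16 in binary powers of 2.
So 9^816 ≡ 625 · 25 · 814 · 99 ≡ 752 (mod 817).
Since 752 ≠ 1, base 9 is a Fermat witness: 817 is composite.

752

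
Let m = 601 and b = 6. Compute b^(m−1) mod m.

1

6^1 ≡ 6 (mod 601)
6^2 ≡ 6^2 = 36 ≡ 36 (mod 601)
6^4 ≡ 36^2 = 1296 ≡ 94 (mod 601)
6^8 ≡ 94^2 = 8836 ≡ 422 (mod 601)
6^16 ≡ 422^2 = 178084 ≡ 188 (mod 601)
6^32 ≡ 188^2 = 35344 ≡ 486 (mod 601)
6^64 ≡ 486^2 = 236196 ≡ 3 (mod 601)
6^128 ≡ 3^2 = 9 ≡ 9 (mod 601)
6^256 ≡ 9^2 = 81 ≡ 81 (mod 601)
6^512 ≡ 81^2 = 6561 ≡ 551 (mod 601)
600 = 512 + 64 + 16 + 8 in binary powers of 2.
So 6^600 ≡ 551 · 3 · 188 · 422 ≡ 1 (mod 601).
Since the result is 1, base 6 gives no evidence that 601 is composite.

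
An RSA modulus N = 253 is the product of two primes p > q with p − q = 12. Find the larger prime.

Since p = q + 12, we have 253 = q(q + 12), so q² + 12q − 253 = 0.
Discriminant: 12² + 4·253 = 144 + 1012 = 1156; √1156 = 34.
q = (−12 + 34)/2 = 11, and p = q + 12 = 23.
Check: 11 · 23 = 253.

23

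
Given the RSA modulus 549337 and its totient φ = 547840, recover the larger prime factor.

857

φ(n) = (p−1)(q−1) = n − (p+q) + 1, so p + q = 549337 − 547840 + 1 = 1498.
p and q are the roots of t² − 1498t + 549337 = 0.
Discriminant: 1498² − 4·549337 = 2244004 − 2197348 = 46656; √46656 = 216.
q = (1498 − 216)/2 = 641, p = (1498 + 216)/2 = 857.
Check: 641 · 857 = 549337.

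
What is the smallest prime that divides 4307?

4307 is odd.
Digit sum 14, not divisible by 3.
Ends in 7: not divisible by 5.
7: 4307 = 7·615 + 2
11: 4307 = 11·391 + 6
13: 4307 = 13·331 + 4
17: 4307 = 17·253 + 6
19: 4307 = 19·226 + 13
23: 4307 = 23·187 + 6
29: 4307 = 29·148 + 15
31: 4307 = 31·138 + 29
37: 4307 = 37·116 + 15
41: 4307 = 41·105 + 2
43: 4307 = 43·100 + 7
47: 4307 = 47·91 + 30
53: 4307 = 53·81 + 14
59: 4307 = 59·73

59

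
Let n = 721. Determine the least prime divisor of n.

721 is odd.
Digit sum 10, not divisible by 3.
Ends in 1: not divisible by 5.
7: 721 = 7·103

7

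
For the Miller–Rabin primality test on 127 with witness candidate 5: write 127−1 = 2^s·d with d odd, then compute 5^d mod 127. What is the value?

126

127 − 1 = 126 = 2^1 · 63, so d = 63.
5^1 ≡ 5 (mod 127)
5^2 ≡ 5^2 = 25 ≡ 25 (mod 127)
5^4 ≡ 25^2 = 625 ≡ 117 (mod 127)
5^8 ≡ 117^2 = 13689 ≡ 100 (mod 127)
5^16 ≡ 100^2 = 10000 ≡ 94 (mod 127)
5^32 ≡ 94^2 = 8836 ≡ 73 (mod 127)
63 = 32 + 16 + 8 + 4 + 2 + 1 in binary powers of 2.
So 5^63 ≡ 73 · 94 · 100 · 117 · 25 · 5 ≡ 126 (mod 127).
Since 5^d ≡ 126 (mod 127), base 5 does not prove 127 composite.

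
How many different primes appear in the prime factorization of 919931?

919931 = 23^2 · 1739
1739 = 37 · 47
919931 = 23^2 · 37 · 47, which has 3 distinct prime factors.

3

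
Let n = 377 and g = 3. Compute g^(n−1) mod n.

16

3^1 ≡ 3 (mod 377)
3^2 ≡ 3^2 = 9 ≡ 9 (mod 377)
3^4 ≡ 9^2 = 81 ≡ 81 (mod 377)
3^8 ≡ 81^2 = 6561 ≡ 152 (mod 377)
3^16 ≡ 152^2 = 23104 ≡ 107 (mod 377)
3^32 ≡ 107^2 = 11449 ≡ 139 (mod 377)
3^64 ≡ 139^2 = 19321 ≡ 94 (mod 377)
3^128 ≡ 94^2 = 8836 ≡ 165 (mod 377)
3^256 ≡ 165^2 = 27225 ≡ 81 (mod 377)
376 = 256 + 64 + 32 + 16 + 8 in binary powers of 2.
So 3^376 ≡ 81 · 94 · 139 · 107 · 152 ≡ 16 (mod 377).
Since 16 ≠ 1, base 3 is a Fermat witness: 377 is composite.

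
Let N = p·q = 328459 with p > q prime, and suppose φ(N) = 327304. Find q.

φ(n) = (p−1)(q−1) = n − (p+q) + 1, so p + q = 328459 − 327304 + 1 = 1156.
p and q are the roots of t² − 1156t + 328459 = 0.
Discriminant: 1156² − 4·328459 = 1336336 − 1313836 = 22500; √22500 = 150.
q = (1156 − 150)/2 = 503, p = (1156 + 150)/2 = 653.
Check: 503 · 653 = 328459.

503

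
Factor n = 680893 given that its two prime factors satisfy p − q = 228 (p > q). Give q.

719

Since p = q + 228, we have 680893 = q(q + 228), so q² + 228q − 680893 = 0.
Discriminant: 228² + 4·680893 = 51984 + 2723572 = 2775556; √2775556 = 1666.
q = (−228 + 1666)/2 = 719, and p = q + 228 = 947.
Check: 719 · 947 = 680893.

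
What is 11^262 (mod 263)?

11^1 ≡ 11 (mod 263)
11^2 ≡ 11^2 = 121 ≡ 121 (mod 263)
11^4 ≡ 121^2 = 14641 ≡ 176 (mod 263)
11^8 ≡ 176^2 = 30976 ≡ 205 (mod 263)
11^16 ≡ 205^2 = 42025 ≡ 208 (mod 263)
11^32 ≡ 208^2 = 43264 ≡ 132 (mod 263)
11^64 ≡ 132^2 = 17424 ≡ 66 (mod 263)
11^128 ≡ 66^2 = 4356 ≡ 148 (mod 263)
11^256 ≡ 148^2 = 21904 ≡ 75 (mod 263)
262 = 256 + 4 + 2 in binary powers of 2.
So 11^262 ≡ 75 · 176 · 121 ≡ 1 (mod 263).
Since the result is 1, base 11 gives no evidence that 263 is composite.

1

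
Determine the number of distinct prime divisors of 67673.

3

67673 = 31 · 2183
2183 = 37 · 59
67673 = 31 · 37 · 59, which has 3 distinct prime factors.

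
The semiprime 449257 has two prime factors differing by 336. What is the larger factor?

859

Since p = q + 336, we have 449257 = q(q + 336), so q² + 336q − 449257 = 0.
Discriminant: 336² + 4·449257 = 112896 + 1797028 = 1909924; √1909924 = 1382.
q = (−336 + 1382)/2 = 523, and p = q + 336 = 859.
Check: 523 · 859 = 449257.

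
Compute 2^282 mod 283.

2^1 ≡ 2 (mod 283)
2^2 ≡ 2^2 = 4 ≡ 4 (mod 283)
2^4 ≡ 4^2 = 16 ≡ 16 (mod 283)
2^8 ≡ 16^2 = 256 ≡ 256 (mod 283)
2^16 ≡ 256^2 = 65536 ≡ 163 (mod 283)
2^32 ≡ 163^2 = 26569 ≡ 250 (mod 283)
2^64 ≡ 250^2 = 62500 ≡ 240 (mod 283)
2^128 ≡ 240^2 = 57600 ≡ 151 (mod 283)
2^256 ≡ 151^2 = 22801 ≡ 161 (mod 283)
282 = 256 + 16 + 8 + 2 in binary powers of 2.
So 2^282 ≡ 161 · 163 · 256 · 4 ≡ 1 (mod 283).
Since the result is 1, base 2 gives no evidence that 283 is composite.

1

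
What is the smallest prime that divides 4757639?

71

4757639 is odd.
Digit sum 41, not divisible by 3.
Ends in 9: not divisible by 5.
7: 4757639 = 7·679662 + 5
11: 4757639 = 11·432512 + 7
13: 4757639 = 13·365972 + 3
17: 4757639 = 17·279861 + 2
19: 4757639 = 19·250402 + 1
23: 4757639 = 23·206853 + 20
29: 4757639 = 29·164056 + 15
31: 4757639 = 31·153472 + 7
37: 4757639 = 37·128584 + 31
41: 4757639 = 41·116039 + 40
43: 4757639 = 43·110642 + 33
47: 4757639 = 47·101226 + 17
53: 4757639 = 53·89766 + 41
59: 4757639 = 59·80637 + 56
61: 4757639 = 61·77994 + 5
67: 4757639 = 67·71009 + 36
71: 4757639 = 71·67009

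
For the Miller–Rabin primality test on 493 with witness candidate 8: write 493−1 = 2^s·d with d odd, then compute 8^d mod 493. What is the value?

493 − 1 = 492 = 2^2 · 123, so d = 123.
8^1 ≡ 8 (mod 493)
8^2 ≡ 8^2 = 64 ≡ 64 (mod 493)
8^4 ≡ 64^2 = 4096 ≡ 152 (mod 493)
8^8 ≡ 152^2 = 23104 ≡ 426 (mod 493)
8^16 ≡ 426^2 = 181476 ≡ 52 (mod 493)
8^32 ≡ 52^2 = 2704 ≡ 239 (mod 493)
8^64 ≡ 239^2 = 57121 ≡ 426 (mod 493)
123 = 64 + 32 + 16 + 8 + 2 + 1 in binary powers of 2.
So 8^123 ≡ 426 · 239 · 52 · 426 · 64 · 8 ≡ 206 (mod 493).
Squaring chain: 206 → 38; never reaches −1, so base 8 is a Miller–Rabin witness that 493 is composite.

206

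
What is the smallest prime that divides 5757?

3

5757 is odd.
Digit sum 24, divisible by 3.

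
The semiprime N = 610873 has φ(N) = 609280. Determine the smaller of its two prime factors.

φ(n) = (p−1)(q−1) = n − (p+q) + 1, so p + q = 610873 − 609280 + 1 = 1594.
p and q are the roots of t² − 1594t + 610873 = 0.
Discriminant: 1594² − 4·610873 = 2540836 − 2443492 = 97344; √97344 = 312.
q = (1594 − 312)/2 = 641, p = (1594 + 312)/2 = 953.
Check: 641 · 953 = 610873.

641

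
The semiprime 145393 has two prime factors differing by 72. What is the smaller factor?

Since p = q + 72, we have 145393 = q(q + 72), so q² + 72q − 145393 = 0.
Discriminant: 72² + 4·145393 = 5184 + 581572 = 586756; √586756 = 766.
q = (−72 + 766)/2 = 347, and p = q + 72 = 419.
Check: 347 · 419 = 145393.

347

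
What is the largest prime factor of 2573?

83

2573 = 31 · 83
83 is prime.
So 2573 = 31 · 83; the largest prime factor is 83.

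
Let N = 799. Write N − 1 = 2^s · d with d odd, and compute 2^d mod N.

799 − 1 = 798 = 2^1 · 399, so d = 399.
2^1 ≡ 2 (mod 799)
2^2 ≡ 2^2 = 4 ≡ 4 (mod 799)
2^4 ≡ 4^2 = 16 ≡ 16 (mod 799)
2^8 ≡ 16^2 = 256 ≡ 256 (mod 799)
2^16 ≡ 256^2 = 65536 ≡ 18 (mod 799)
2^32 ≡ 18^2 = 324 ≡ 324 (mod 799)
2^64 ≡ 324^2 = 104976 ≡ 307 (mod 799)
2^128 ≡ 307^2 = 94249 ≡ 766 (mod 799)
2^256 ≡ 766^2 = 586756 ≡ 290 (mod 799)
399 = 256 + 128 + 8 + 4 + 2 + 1 in binary powers of 2.
So 2^399 ≡ 290 · 766 · 256 · 16 · 4 · 2 ≡ 162 (mod 799).
Squaring chain: 162; never reaches −1, so base 2 is a Miller–Rabin witness that 799 is composite.

162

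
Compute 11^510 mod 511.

435

11^1 ≡ 11 (mod 511)
11^2 ≡ 11^2 = 121 ≡ 121 (mod 511)
11^4 ≡ 121^2 = 14641 ≡ 333 (mod 511)
11^8 ≡ 333^2 = 110889 ≡ 2 (mod 511)
11^16 ≡ 2^2 = 4 ≡ 4 (mod 511)
11^32 ≡ 4^2 = 16 ≡ 16 (mod 511)
11^64 ≡ 16^2 = 256 ≡ 256 (mod 511)
11^128 ≡ 256^2 = 65536 ≡ 128 (mod 511)
11^256 ≡ 128^2 = 16384 ≡ 32 (mod 511)
510 = 256 + 128 + 64 + 32 + 16 + 8 + 4 + 2 in binary powers of 2.
So 11^510 ≡ 32 · 128 · 256 · 16 · 4 · 2 · 333 · 121 ≡ 435 (mod 511).
Since 435 ≠ 1, base 11 is a Fermat witness: 511 is composite.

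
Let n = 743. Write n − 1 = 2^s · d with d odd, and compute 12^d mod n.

743 − 1 = 742 = 2^1 · 371, so d = 371.
12^1 ≡ 12 (mod 743)
12^2 ≡ 12^2 = 144 ≡ 144 (mod 743)
12^4 ≡ 144^2 = 20736 ≡ 675 (mod 743)
12^8 ≡ 675^2 = 455625 ≡ 166 (mod 743)
12^16 ≡ 166^2 = 27556 ≡ 65 (mod 743)
12^32 ≡ 65^2 = 4225 ≡ 510 (mod 743)
12^64 ≡ 510^2 = 260100 ≡ 50 (mod 743)
12^128 ≡ 50^2 = 2500 ≡ 271 (mod 743)
12^256 ≡ 271^2 = 73441 ≡ 627 (mod 743)
371 = 256 + 64 + 32 + 16 + 2 + 1 in binary powers of 2.
So 12^371 ≡ 627 · 50 · 510 · 65 · 144 · 12 ≡ 1 (mod 743).
Since 12^d ≡ 1 (mod 743), base 12 does not prove 743 composite.

1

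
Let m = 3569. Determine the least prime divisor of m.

3569 is odd.
Digit sum 23, not divisible by 3.
Ends in 9: not divisible by 5.
7: 3569 = 7·509 + 6
11: 3569 = 11·324 + 5
13: 3569 = 13·274 + 7
17: 3569 = 17·209 + 16
19: 3569 = 19·187 + 16
23: 3569 = 23·155 + 4
29: 3569 = 29·123 + 2
31: 3569 = 31·115 + 4
37: 3569 = 37·96 + 17
41: 3569 = 41·87 + 2
43: 3569 = 43·83

43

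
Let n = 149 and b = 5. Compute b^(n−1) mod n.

5^1 ≡ 5 (mod 149)
5^2 ≡ 5^2 = 25 ≡ 25 (mod 149)
5^4 ≡ 25^2 = 625 ≡ 29 (mod 149)
5^8 ≡ 29^2 = 841 ≡ 96 (mod 149)
5^16 ≡ 96^2 = 9216 ≡ 127 (mod 149)
5^32 ≡ 127^2 = 16129 ≡ 37 (mod 149)
5^64 ≡ 37^2 = 1369 ≡ 28 (mod 149)
5^128 ≡ 28^2 = 784 ≡ 39 (mod 149)
148 = 128 + 16 + 4 in binary powers of 2.
So 5^148 ≡ 39 · 127 · 29 ≡ 1 (mod 149).
Since the result is 1, base 5 gives no evidence that 149 is composite.

1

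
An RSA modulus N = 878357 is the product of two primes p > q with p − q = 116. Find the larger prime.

997

Since p = q + 116, we have 878357 = q(q + 116), so q² + 116q − 878357 = 0.
Discriminant: 116² + 4·878357 = 13456 + 3513428 = 3526884; √3526884 = 1878.
q = (−116 + 1878)/2 = 881, and p = q + 116 = 997.
Check: 881 · 997 = 878357.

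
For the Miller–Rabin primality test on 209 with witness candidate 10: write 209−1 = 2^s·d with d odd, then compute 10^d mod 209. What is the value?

32

209 − 1 = 208 = 2^4 · 13, so d = 13.
10^1 ≡ 10 (mod 209)
10^2 ≡ 10^2 = 100 ≡ 100 (mod 209)
10^4 ≡ 100^2 = 10000 ≡ 177 (mod 209)
10^8 ≡ 177^2 = 31329 ≡ 188 (mod 209)
13 = 8 + 4 + 1 in binary powers of 2.
So 10^13 ≡ 188 · 177 · 10 ≡ 32 (mod 209).
Squaring chain: 32 → 188 → 23 → 111; never reaches −1, so base 10 is a Miller–Rabin witness that 209 is composite.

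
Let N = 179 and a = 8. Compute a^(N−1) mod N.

8^1 ≡ 8 (mod 179)
8^2 ≡ 8^2 = 64 ≡ 64 (mod 179)
8^4 ≡ 64^2 = 4096 ≡ 158 (mod 179)
8^8 ≡ 158^2 = 24964 ≡ 83 (mod 179)
8^16 ≡ 83^2 = 6889 ≡ 87 (mod 179)
8^32 ≡ 87^2 = 7569 ≡ 51 (mod 179)
8^64 ≡ 51^2 = 2601 ≡ 95 (mod 179)
8^128 ≡ 95^2 = 9025 ≡ 75 (mod 179)
178 = 128 + 32 + 16 + 2 in binary powers of 2.
So 8^178 ≡ 75 · 51 · 87 · 64 ≡ 1 (mod 179).
Since the result is 1, base 8 gives no evidence that 179 is composite.

1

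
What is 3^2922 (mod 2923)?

433

3^1 ≡ 3 (mod 2923)
3^2 ≡ 3^2 = 9 ≡ 9 (mod 2923)
3^4 ≡ 9^2 = 81 ≡ 81 (mod 2923)
3^8 ≡ 81^2 = 6561 ≡ 715 (mod 2923)
3^16 ≡ 715^2 = 511225 ≡ 2623 (mod 2923)
3^32 ≡ 2623^2 = 6880129 ≡ 2310 (mod 2923)
3^64 ≡ 2310^2 = 5336100 ≡ 1625 (mod 2923)
3^128 ≡ 1625^2 = 2640625 ≡ 1156 (mod 2923)
3^256 ≡ 1156^2 = 1336336 ≡ 525 (mod 2923)
3^512 ≡ 525^2 = 275625 ≡ 863 (mod 2923)
3^1024 ≡ 863^2 = 744769 ≡ 2327 (mod 2923)
3^2048 ≡ 2327^2 = 5414929 ≡ 1533 (mod 2923)
2922 = 2048 + 512 + 256 + 64 + 32 + 8 + 2 in binary powers of 2.
So 3^2922 ≡ 1533 · 863 · 525 · 1625 · 2310 · 715 · 9 ≡ 433 (mod 2923).
Since 433 ≠ 1, base 3 is a Fermat witness: 2923 is composite.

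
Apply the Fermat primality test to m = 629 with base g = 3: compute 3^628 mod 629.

625

3^1 ≡ 3 (mod 629)
3^2 ≡ 3^2 = 9 ≡ 9 (mod 629)
3^4 ≡ 9^2 = 81 ≡ 81 (mod 629)
3^8 ≡ 81^2 = 6561 ≡ 271 (mod 629)
3^16 ≡ 271^2 = 73441 ≡ 477 (mod 629)
3^32 ≡ 477^2 = 227529 ≡ 460 (mod 629)
3^64 ≡ 460^2 = 211600 ≡ 256 (mod 629)
3^128 ≡ 256^2 = 65536 ≡ 120 (mod 629)
3^256 ≡ 120^2 = 14400 ≡ 562 (mod 629)
3^512 ≡ 562^2 = 315844 ≡ 86 (mod 629)
628 = 512 + 64 + 32 + 16 + 4 in binary powers of 2.
So 3^628 ≡ 86 · 256 · 460 · 477 · 81 ≡ 625 (mod 629).
Since 625 ≠ 1, base 3 is a Fermat witness: 629 is composite.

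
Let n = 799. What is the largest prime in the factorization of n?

47

799 = 17 · 47
47 is prime.
So 799 = 17 · 47; the largest prime factor is 47.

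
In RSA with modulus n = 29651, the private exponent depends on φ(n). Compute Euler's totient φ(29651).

Factor: 29651 = 149 · 199.
φ(29651) = (149−1) · (199−1) = 148 · 198 = 29304.

29304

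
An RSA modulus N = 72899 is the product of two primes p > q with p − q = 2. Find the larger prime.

271

Since p = q + 2, we have 72899 = q(q + 2), so q² + 2q − 72899 = 0.
Discriminant: 2² + 4·72899 = 4 + 291596 = 291600; √291600 = 540.
q = (−2 + 540)/2 = 269, and p = q + 2 = 271.
Check: 269 · 271 = 72899.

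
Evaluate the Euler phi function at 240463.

228096

Factor: 240463 = 37 · 67 · 97.
φ(240463) = (37−1) · (67−1) · (97−1) = 36 · 66 · 96 = 228096.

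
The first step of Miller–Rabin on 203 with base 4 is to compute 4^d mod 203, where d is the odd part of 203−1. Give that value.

93

203 − 1 = 202 = 2^1 · 101, so d = 101.
4^1 ≡ 4 (mod 203)
4^2 ≡ 4^2 = 16 ≡ 16 (mod 203)
4^4 ≡ 16^2 = 256 ≡ 53 (mod 203)
4^8 ≡ 53^2 = 2809 ≡ 170 (mod 203)
4^16 ≡ 170^2 = 28900 ≡ 74 (mod 203)
4^32 ≡ 74^2 = 5476 ≡ 198 (mod 203)
4^64 ≡ 198^2 = 39204 ≡ 25 (mod 203)
101 = 64 + 32 + 4 + 1 in binary powers of 2.
So 4^101 ≡ 25 · 198 · 53 · 4 ≡ 93 (mod 203).
Squaring chain: 93; never reaches −1, so base 4 is a Miller–Rabin witness that 203 is composite.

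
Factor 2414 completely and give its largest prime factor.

71

2414 = 2 · 1207
1207 = 17 · 71
71 is prime.
So 2414 = 2 · 17 · 71; the largest prime factor is 71.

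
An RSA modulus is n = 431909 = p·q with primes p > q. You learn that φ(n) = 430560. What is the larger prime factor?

φ(n) = (p−1)(q−1) = n − (p+q) + 1, so p + q = 431909 − 430560 + 1 = 1350.
p and q are the roots of t² − 1350t + 431909 = 0.
Discriminant: 1350² − 4·431909 = 1822500 − 1727636 = 94864; √94864 = 308.
q = (1350 − 308)/2 = 521, p = (1350 + 308)/2 = 829.
Check: 521 · 829 = 431909.

829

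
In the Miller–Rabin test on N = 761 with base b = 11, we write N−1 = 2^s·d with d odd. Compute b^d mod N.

761 − 1 = 760 = 2^3 · 95, so d = 95.
11^1 ≡ 11 (mod 761)
11^2 ≡ 11^2 = 121 ≡ 121 (mod 761)
11^4 ≡ 121^2 = 14641 ≡ 182 (mod 761)
11^8 ≡ 182^2 = 33124 ≡ 401 (mod 761)
11^16 ≡ 401^2 = 160801 ≡ 230 (mod 761)
11^32 ≡ 230^2 = 52900 ≡ 391 (mod 761)
11^64 ≡ 391^2 = 152881 ≡ 681 (mod 761)
95 = 64 + 16 + 8 + 4 + 2 + 1 in binary powers of 2.
So 11^95 ≡ 681 · 230 · 401 · 182 · 121 · 11 ≡ 62 (mod 761).
Squaring chain: 62 → 39 → 760; reaches −1, so base 11 does not prove 761 composite.

62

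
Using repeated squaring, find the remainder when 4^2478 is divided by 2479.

4^1 ≡ 4 (mod 2479)
4^2 ≡ 4^2 = 16 ≡ 16 (mod 2479)
4^4 ≡ 16^2 = 256 ≡ 256 (mod 2479)
4^8 ≡ 256^2 = 65536 ≡ 1082 (mod 2479)
4^16 ≡ 1082^2 = 1170724 ≡ 636 (mod 2479)
4^32 ≡ 636^2 = 404496 ≡ 419 (mod 2479)
4^64 ≡ 419^2 = 175561 ≡ 2031 (mod 2479)
4^128 ≡ 2031^2 = 4124961 ≡ 2384 (mod 2479)
4^256 ≡ 2384^2 = 5683456 ≡ 1588 (mod 2479)
4^512 ≡ 1588^2 = 2521744 ≡ 601 (mod 2479)
4^1024 ≡ 601^2 = 361201 ≡ 1746 (mod 2479)
4^2048 ≡ 1746^2 = 3048516 ≡ 1825 (mod 2479)
2478 = 2048 + 256 + 128 + 32 + 8 + 4 + 2 in binary powers of 2.
So 4^2478 ≡ 1825 · 1588 · 2384 · 419 · 1082 · 256 · 16 ≡ 935 (mod 2479).
Since 935 ≠ 1, base 4 is a Fermat witness: 2479 is composite.

935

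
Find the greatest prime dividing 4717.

4717 = 53 · 89
89 is prime.
So 4717 = 53 · 89; the largest prime factor is 89.

89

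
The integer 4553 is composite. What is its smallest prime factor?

4553 is odd.
Digit sum 17, not divisible by 3.
Ends in 3: not divisible by 5.
7: 4553 = 7·650 + 3
11: 4553 = 11·413 + 10
13: 4553 = 13·350 + 3
17: 4553 = 17·267 + 14
19: 4553 = 19·239 + 12
23: 4553 = 23·197 + 22
29: 4553 = 29·157

29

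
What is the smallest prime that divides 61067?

61067 is odd.
Digit sum 20, not divisible by 3.
Ends in 7: not divisible by 5.
7: 61067 = 7·8723 + 6
11: 61067 = 11·5551 + 6
13: 61067 = 13·4697 + 6
17: 61067 = 17·3592 + 3
19: 61067 = 19·3214 + 1
23: 61067 = 23·2655 + 2
29: 61067 = 29·2105 + 22
31: 61067 = 31·1969 + 28
37: 61067 = 37·1650 + 17
41: 61067 = 41·1489 + 18
43: 61067 = 43·1420 + 7
47: 61067 = 47·1299 + 14
53: 61067 = 53·1152 + 11
59: 61067 = 59·1035 + 2
61: 61067 = 61·1001 + 6
67: 61067 = 67·911 + 30
71: 61067 = 71·860 + 7
73: 61067 = 73·836 + 39
79: 61067 = 79·773

79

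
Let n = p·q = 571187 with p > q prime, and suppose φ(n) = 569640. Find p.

φ(n) = (p−1)(q−1) = n − (p+q) + 1, so p + q = 571187 − 569640 + 1 = 1548.
p and q are the roots of t² − 1548t + 571187 = 0.
Discriminant: 1548² − 4·571187 = 2396304 − 2284748 = 111556; √111556 = 334.
q = (1548 − 334)/2 = 607, p = (1548 + 334)/2 = 941.
Check: 607 · 941 = 571187.

941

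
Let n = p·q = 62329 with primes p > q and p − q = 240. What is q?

Since p = q + 240, we have 62329 = q(q + 240), so q² + 240q − 62329 = 0.
Discriminant: 240² + 4·62329 = 57600 + 249316 = 306916; √306916 = 554.
q = (−240 + 554)/2 = 157, and p = q + 240 = 397.
Check: 157 · 397 = 62329.

157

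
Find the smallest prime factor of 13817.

13817 is odd.
Digit sum 20, not divisible by 3.
Ends in 7: not divisible by 5.
7: 13817 = 7·1973 + 6
11: 13817 = 11·1256 + 1
13: 13817 = 13·1062 + 11
17: 13817 = 17·812 + 13
19: 13817 = 19·727 + 4
23: 13817 = 23·600 + 17
29: 13817 = 29·476 + 13
31: 13817 = 31·445 + 22
37: 13817 = 37·373 + 16
41: 13817 = 41·337

41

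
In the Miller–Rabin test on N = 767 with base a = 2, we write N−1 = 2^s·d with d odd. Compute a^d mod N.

644

767 − 1 = 766 = 2^1 · 383, so d = 383.
2^1 ≡ 2 (mod 767)
2^2 ≡ 2^2 = 4 ≡ 4 (mod 767)
2^4 ≡ 4^2 = 16 ≡ 16 (mod 767)
2^8 ≡ 16^2 = 256 ≡ 256 (mod 767)
2^16 ≡ 256^2 = 65536 ≡ 341 (mod 767)
2^32 ≡ 341^2 = 116281 ≡ 464 (mod 767)
2^64 ≡ 464^2 = 215296 ≡ 536 (mod 767)
2^128 ≡ 536^2 = 287296 ≡ 438 (mod 767)
2^256 ≡ 438^2 = 191844 ≡ 94 (mod 767)
383 = 256 + 64 + 32 + 16 + 8 + 4 + 2 + 1 in binary powers of 2.
So 2^383 ≡ 94 · 536 · 464 · 341 · 256 · 16 · 4 · 2 ≡ 644 (mod 767).
Squaring chain: 644; never reaches −1, so base 2 is a Miller–Rabin witness that 767 is composite.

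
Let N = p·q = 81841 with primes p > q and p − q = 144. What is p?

Since p = q + 144, we have 81841 = q(q + 144), so q² + 144q − 81841 = 0.
Discriminant: 144² + 4·81841 = 20736 + 327364 = 348100; √348100 = 590.
q = (−144 + 590)/2 = 223, and p = q + 144 = 367.
Check: 223 · 367 = 81841.

367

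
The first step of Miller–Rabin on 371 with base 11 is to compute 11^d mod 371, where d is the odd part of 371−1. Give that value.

324

371 − 1 = 370 = 2^1 · 185, so d = 185.
11^1 ≡ 11 (mod 371)
11^2 ≡ 11^2 = 121 ≡ 121 (mod 371)
11^4 ≡ 121^2 = 14641 ≡ 172 (mod 371)
11^8 ≡ 172^2 = 29584 ≡ 275 (mod 371)
11^16 ≡ 275^2 = 75625 ≡ 312 (mod 371)
11^32 ≡ 312^2 = 97344 ≡ 142 (mod 371)
11^64 ≡ 142^2 = 20164 ≡ 130 (mod 371)
11^128 ≡ 130^2 = 16900 ≡ 205 (mod 371)
185 = 128 + 32 + 16 + 8 + 1 in binary powers of 2.
So 11^185 ≡ 205 · 142 · 312 · 275 · 11 ≡ 324 (mod 371).
Squaring chain: 324; never reaches −1, so base 11 is a Miller–Rabin witness that 371 is composite.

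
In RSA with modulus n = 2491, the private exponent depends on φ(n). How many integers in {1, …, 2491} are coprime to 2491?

Factor: 2491 = 47 · 53.
φ(2491) = (47−1) · (53−1) = 46 · 52 = 2392.

2392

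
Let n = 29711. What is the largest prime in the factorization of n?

73

29711 = 11 · 2701
2701 = 37 · 73
73 is prime.
So 29711 = 11 · 37 · 73; the largest prime factor is 73.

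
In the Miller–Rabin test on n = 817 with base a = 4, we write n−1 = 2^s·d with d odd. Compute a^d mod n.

817 − 1 = 816 = 2^4 · 51, so d = 51.
4^1 ≡ 4 (mod 817)
4^2 ≡ 4^2 = 16 ≡ 16 (mod 817)
4^4 ≡ 16^2 = 256 ≡ 256 (mod 817)
4^8 ≡ 256^2 = 65536 ≡ 176 (mod 817)
4^16 ≡ 176^2 = 30976 ≡ 747 (mod 817)
4^32 ≡ 747^2 = 558009 ≡ 815 (mod 817)
51 = 32 + 16 + 2 + 1 in binary powers of 2.
So 4^51 ≡ 815 · 747 · 16 · 4 ≡ 790 (mod 817).
Squaring chain: 790 → 729 → 391 → 102; never reaches −1, so base 4 is a Miller–Rabin witness that 817 is composite.

790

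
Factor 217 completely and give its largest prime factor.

217 = 7 · 31
31 is prime.
So 217 = 7 · 31; the largest prime factor is 31.

31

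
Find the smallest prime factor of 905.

905 is odd.
Digit sum 14, not divisible by 3.
Ends in 5: divisible by 5.

5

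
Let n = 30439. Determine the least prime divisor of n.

61

30439 is odd.
Digit sum 19, not divisible by 3.
Ends in 9: not divisible by 5.
7: 30439 = 7·4348 + 3
11: 30439 = 11·2767 + 2
13: 30439 = 13·2341 + 6
17: 30439 = 17·1790 + 9
19: 30439 = 19·1602 + 1
23: 30439 = 23·1323 + 10
29: 30439 = 29·1049 + 18
31: 30439 = 31·981 + 28
37: 30439 = 37·822 + 25
41: 30439 = 41·742 + 17
43: 30439 = 43·707 + 38
47: 30439 = 47·647 + 30
53: 30439 = 53·574 + 17
59: 30439 = 59·515 + 54
61: 30439 = 61·499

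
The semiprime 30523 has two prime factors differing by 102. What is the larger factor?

Since p = q + 102, we have 30523 = q(q + 102), so q² + 102q − 30523 = 0.
Discriminant: 102² + 4·30523 = 10404 + 122092 = 132496; √132496 = 364.
q = (−102 + 364)/2 = 131, and p = q + 102 = 233.
Check: 131 · 233 = 30523.

233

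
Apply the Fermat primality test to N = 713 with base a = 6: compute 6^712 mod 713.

87

6^1 ≡ 6 (mod 713)
6^2 ≡ 6^2 = 36 ≡ 36 (mod 713)
6^4 ≡ 36^2 = 1296 ≡ 583 (mod 713)
6^8 ≡ 583^2 = 339889 ≡ 501 (mod 713)
6^16 ≡ 501^2 = 251001 ≡ 25 (mod 713)
6^32 ≡ 25^2 = 625 ≡ 625 (mod 713)
6^64 ≡ 625^2 = 390625 ≡ 614 (mod 713)
6^128 ≡ 614^2 = 376996 ≡ 532 (mod 713)
6^256 ≡ 532^2 = 283024 ≡ 676 (mod 713)
6^512 ≡ 676^2 = 456976 ≡ 656 (mod 713)
712 = 512 + 128 + 64 + 8 in binary powers of 2.
So 6^712 ≡ 656 · 532 · 614 · 501 ≡ 87 (mod 713).
Since 87 ≠ 1, base 6 is a Fermat witness: 713 is composite.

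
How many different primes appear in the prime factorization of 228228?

228228 = 2^2 · 57057
57057 = 3 · 19019
19019 = 7 · 2717
2717 = 11 · 247
247 = 13 · 19
228228 = 2^2 · 3 · 7 · 11 · 13 · 19, which has 6 distinct prime factors.

6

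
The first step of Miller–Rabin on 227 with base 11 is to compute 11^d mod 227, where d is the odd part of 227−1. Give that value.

227 − 1 = 226 = 2^1 · 113, so d = 113.
11^1 ≡ 11 (mod 227)
11^2 ≡ 11^2 = 121 ≡ 121 (mod 227)
11^4 ≡ 121^2 = 14641 ≡ 113 (mod 227)
11^8 ≡ 113^2 = 12769 ≡ 57 (mod 227)
11^16 ≡ 57^2 = 3249 ≡ 71 (mod 227)
11^32 ≡ 71^2 = 5041 ≡ 47 (mod 227)
11^64 ≡ 47^2 = 2209 ≡ 166 (mod 227)
113 = 64 + 32 + 16 + 1 in binary powers of 2.
So 11^113 ≡ 166 · 47 · 71 · 11 ≡ 1 (mod 227).
Since 11^d ≡ 1 (mod 227), base 11 does not prove 227 composite.

1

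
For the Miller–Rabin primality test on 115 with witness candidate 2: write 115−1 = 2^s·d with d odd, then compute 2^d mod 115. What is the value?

27

115 − 1 = 114 = 2^1 · 57, so d = 57.
2^1 ≡ 2 (mod 115)
2^2 ≡ 2^2 = 4 ≡ 4 (mod 115)
2^4 ≡ 4^2 = 16 ≡ 16 (mod 115)
2^8 ≡ 16^2 = 256 ≡ 26 (mod 115)
2^16 ≡ 26^2 = 676 ≡ 101 (mod 115)
2^32 ≡ 101^2 = 10201 ≡ 81 (mod 115)
57 = 32 + 16 + 8 + 1 in binary powers of 2.
So 2^57 ≡ 81 · 101 · 26 · 2 ≡ 27 (mod 115).
Squaring chain: 27; never reaches −1, so base 2 is a Miller–Rabin witness that 115 is composite.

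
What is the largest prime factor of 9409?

97

9409 = 97 · 97
97 = 97 · 1
So 9409 = 97^2; the largest prime factor is 97.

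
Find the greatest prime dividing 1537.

53

1537 = 29 · 53
53 is prime.
So 1537 = 29 · 53; the largest prime factor is 53.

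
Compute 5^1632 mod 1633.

5^1 ≡ 5 (mod 1633)
5^2 ≡ 5^2 = 25 ≡ 25 (mod 1633)
5^4 ≡ 25^2 = 625 ≡ 625 (mod 1633)
5^8 ≡ 625^2 = 390625 ≡ 338 (mod 1633)
5^16 ≡ 338^2 = 114244 ≡ 1567 (mod 1633)
5^32 ≡ 1567^2 = 2455489 ≡ 1090 (mod 1633)
5^64 ≡ 1090^2 = 1188100 ≡ 909 (mod 1633)
5^128 ≡ 909^2 = 826281 ≡ 1616 (mod 1633)
5^256 ≡ 1616^2 = 2611456 ≡ 289 (mod 1633)
5^512 ≡ 289^2 = 83521 ≡ 238 (mod 1633)
5^1024 ≡ 238^2 = 56644 ≡ 1122 (mod 1633)
1632 = 1024 + 512 + 64 + 32 in binary powers of 2.
So 5^1632 ≡ 1122 · 238 · 909 · 1090 ≡ 96 (mod 1633).
Since 96 ≠ 1, base 5 is a Fermat witness: 1633 is composite.

96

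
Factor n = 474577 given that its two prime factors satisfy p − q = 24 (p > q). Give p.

701

Since p = q + 24, we have 474577 = q(q + 24), so q² + 24q − 474577 = 0.
Discriminant: 24² + 4·474577 = 576 + 1898308 = 1898884; √1898884 = 1378.
q = (−24 + 1378)/2 = 677, and p = q + 24 = 701.
Check: 677 · 701 = 474577.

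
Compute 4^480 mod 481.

417

4^1 ≡ 4 (mod 481)
4^2 ≡ 4^2 = 16 ≡ 16 (mod 481)
4^4 ≡ 16^2 = 256 ≡ 256 (mod 481)
4^8 ≡ 256^2 = 65536 ≡ 120 (mod 481)
4^16 ≡ 120^2 = 14400 ≡ 451 (mod 481)
4^32 ≡ 451^2 = 203401 ≡ 419 (mod 481)
4^64 ≡ 419^2 = 175561 ≡ 477 (mod 481)
4^128 ≡ 477^2 = 227529 ≡ 16 (mod 481)
4^256 ≡ 16^2 = 256 ≡ 256 (mod 481)
480 = 256 + 128 + 64 + 32 in binary powers of 2.
So 4^480 ≡ 256 · 16 · 477 · 419 ≡ 417 (mod 481).
Since 417 ≠ 1, base 4 is a Fermat witness: 481 is composite.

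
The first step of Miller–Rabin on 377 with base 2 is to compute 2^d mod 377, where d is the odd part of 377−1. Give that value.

377 − 1 = 376 = 2^3 · 47, so d = 47.
2^1 ≡ 2 (mod 377)
2^2 ≡ 2^2 = 4 ≡ 4 (mod 377)
2^4 ≡ 4^2 = 16 ≡ 16 (mod 377)
2^8 ≡ 16^2 = 256 ≡ 256 (mod 377)
2^16 ≡ 256^2 = 65536 ≡ 315 (mod 377)
2^32 ≡ 315^2 = 99225 ≡ 74 (mod 377)
47 = 32 + 8 + 4 + 2 + 1 in binary powers of 2.
So 2^47 ≡ 74 · 256 · 16 · 4 · 2 ≡ 345 (mod 377).
Squaring chain: 345 → 270 → 139; never reaches −1, so base 2 is a Miller–Rabin witness that 377 is composite.

345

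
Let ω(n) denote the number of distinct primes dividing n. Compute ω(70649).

70649 = 31 · 2279
2279 = 43 · 53
70649 = 31 · 43 · 53, which has 3 distinct prime factors.

3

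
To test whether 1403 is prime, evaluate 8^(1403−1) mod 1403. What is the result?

8^1 ≡ 8 (mod 1403)
8^2 ≡ 8^2 = 64 ≡ 64 (mod 1403)
8^4 ≡ 64^2 = 4096 ≡ 1290 (mod 1403)
8^8 ≡ 1290^2 = 1664100 ≡ 142 (mod 1403)
8^16 ≡ 142^2 = 20164 ≡ 522 (mod 1403)
8^32 ≡ 522^2 = 272484 ≡ 302 (mod 1403)
8^64 ≡ 302^2 = 91204 ≡ 9 (mod 1403)
8^128 ≡ 9^2 = 81 ≡ 81 (mod 1403)
8^256 ≡ 81^2 = 6561 ≡ 949 (mod 1403)
8^512 ≡ 949^2 = 900601 ≡ 1278 (mod 1403)
8^1024 ≡ 1278^2 = 1633284 ≡ 192 (mod 1403)
1402 = 1024 + 256 + 64 + 32 + 16 + 8 + 2 in binary powers of 2.
So 8^1402 ≡ 192 · 949 · 9 · 302 · 522 · 142 · 64 ≡ 430 (mod 1403).
Since 430 ≠ 1, base 8 is a Fermat witness: 1403 is composite.

430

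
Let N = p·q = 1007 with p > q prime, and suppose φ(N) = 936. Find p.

φ(n) = (p−1)(q−1) = n − (p+q) + 1, so p + q = 1007 − 936 + 1 = 72.
p and q are the roots of t² − 72t + 1007 = 0.
Discriminant: 72² − 4·1007 = 5184 − 4028 = 1156; √1156 = 34.
q = (72 − 34)/2 = 19, p = (72 + 34)/2 = 53.
Check: 19 · 53 = 1007.

53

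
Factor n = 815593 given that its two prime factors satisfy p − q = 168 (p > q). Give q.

823

Since p = q + 168, we have 815593 = q(q + 168), so q² + 168q − 815593 = 0.
Discriminant: 168² + 4·815593 = 28224 + 3262372 = 3290596; √3290596 = 1814.
q = (−168 + 1814)/2 = 823, and p = q + 168 = 991.
Check: 823 · 991 = 815593.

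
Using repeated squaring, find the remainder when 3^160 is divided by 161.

3^1 ≡ 3 (mod 161)
3^2 ≡ 3^2 = 9 ≡ 9 (mod 161)
3^4 ≡ 9^2 = 81 ≡ 81 (mod 161)
3^8 ≡ 81^2 = 6561 ≡ 121 (mod 161)
3^16 ≡ 121^2 = 14641 ≡ 151 (mod 161)
3^32 ≡ 151^2 = 22801 ≡ 100 (mod 161)
3^64 ≡ 100^2 = 10000 ≡ 18 (mod 161)
3^128 ≡ 18^2 = 324 ≡ 2 (mod 161)
160 = 128 + 32 in binary powers of 2.
So 3^160 ≡ 2 · 100 ≡ 39 (mod 161).
Since 39 ≠ 1, base 3 is a Fermat witness: 161 is composite.

39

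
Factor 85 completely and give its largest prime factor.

17

85 = 5 · 17
17 is prime.
So 85 = 5 · 17; the largest prime factor is 17.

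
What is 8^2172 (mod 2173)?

346

8^1 ≡ 8 (mod 2173)
8^2 ≡ 8^2 = 64 ≡ 64 (mod 2173)
8^4 ≡ 64^2 = 4096 ≡ 1923 (mod 2173)
8^8 ≡ 1923^2 = 3697929 ≡ 1656 (mod 2173)
8^16 ≡ 1656^2 = 2742336 ≡ 10 (mod 2173)
8^32 ≡ 10^2 = 100 ≡ 100 (mod 2173)
8^64 ≡ 100^2 = 10000 ≡ 1308 (mod 2173)
8^128 ≡ 1308^2 = 1710864 ≡ 713 (mod 2173)
8^256 ≡ 713^2 = 508369 ≡ 2060 (mod 2173)
8^512 ≡ 2060^2 = 4243600 ≡ 1904 (mod 2173)
8^1024 ≡ 1904^2 = 3625216 ≡ 652 (mod 2173)
8^2048 ≡ 652^2 = 425104 ≡ 1369 (mod 2173)
2172 = 2048 + 64 + 32 + 16 + 8 + 4 in binary powers of 2.
So 8^2172 ≡ 1369 · 1308 · 100 · 10 · 1656 · 1923 ≡ 346 (mod 2173).
Since 346 ≠ 1, base 8 is a Fermat witness: 2173 is composite.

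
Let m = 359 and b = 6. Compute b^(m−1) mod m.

1

6^1 ≡ 6 (mod 359)
6^2 ≡ 6^2 = 36 ≡ 36 (mod 359)
6^4 ≡ 36^2 = 1296 ≡ 219 (mod 359)
6^8 ≡ 219^2 = 47961 ≡ 214 (mod 359)
6^16 ≡ 214^2 = 45796 ≡ 203 (mod 359)
6^32 ≡ 203^2 = 41209 ≡ 283 (mod 359)
6^64 ≡ 283^2 = 80089 ≡ 32 (mod 359)
6^128 ≡ 32^2 = 1024 ≡ 306 (mod 359)
6^256 ≡ 306^2 = 93636 ≡ 296 (mod 359)
358 = 256 + 64 + 32 + 4 + 2 in binary powers of 2.
So 6^358 ≡ 296 · 32 · 283 · 219 · 36 ≡ 1 (mod 359).
Since the result is 1, base 6 gives no evidence that 359 is composite.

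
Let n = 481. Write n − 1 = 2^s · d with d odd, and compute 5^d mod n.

177

481 − 1 = 480 = 2^5 · 15, so d = 15.
5^1 ≡ 5 (mod 481)
5^2 ≡ 5^2 = 25 ≡ 25 (mod 481)
5^4 ≡ 25^2 = 625 ≡ 144 (mod 481)
5^8 ≡ 144^2 = 20736 ≡ 53 (mod 481)
15 = 8 + 4 + 2 + 1 in binary powers of 2.
So 5^15 ≡ 53 · 144 · 25 · 5 ≡ 177 (mod 481).
Squaring chain: 177 → 64 → 248 → 417 → 248; never reaches −1, so base 5 is a Miller–Rabin witness that 481 is composite.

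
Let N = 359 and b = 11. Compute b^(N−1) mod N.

1

11^1 ≡ 11 (mod 359)
11^2 ≡ 11^2 = 121 ≡ 121 (mod 359)
11^4 ≡ 121^2 = 14641 ≡ 281 (mod 359)
11^8 ≡ 281^2 = 78961 ≡ 340 (mod 359)
11^16 ≡ 340^2 = 115600 ≡ 2 (mod 359)
11^32 ≡ 2^2 = 4 ≡ 4 (mod 359)
11^64 ≡ 4^2 = 16 ≡ 16 (mod 359)
11^128 ≡ 16^2 = 256 ≡ 256 (mod 359)
11^256 ≡ 256^2 = 65536 ≡ 198 (mod 359)
358 = 256 + 64 + 32 + 4 + 2 in binary powers of 2.
So 11^358 ≡ 198 · 16 · 4 · 281 · 121 ≡ 1 (mod 359).
Since the result is 1, base 11 gives no evidence that 359 is composite.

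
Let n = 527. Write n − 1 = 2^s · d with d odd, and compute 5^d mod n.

180

527 − 1 = 526 = 2^1 · 263, so d = 263.
5^1 ≡ 5 (mod 527)
5^2 ≡ 5^2 = 25 ≡ 25 (mod 527)
5^4 ≡ 25^2 = 625 ≡ 98 (mod 527)
5^8 ≡ 98^2 = 9604 ≡ 118 (mod 527)
5^16 ≡ 118^2 = 13924 ≡ 222 (mod 527)
5^32 ≡ 222^2 = 49284 ≡ 273 (mod 527)
5^64 ≡ 273^2 = 74529 ≡ 222 (mod 527)
5^128 ≡ 222^2 = 49284 ≡ 273 (mod 527)
5^256 ≡ 273^2 = 74529 ≡ 222 (mod 527)
263 = 256 + 4 + 2 + 1 in binary powers of 2.
So 5^263 ≡ 222 · 98 · 25 · 5 ≡ 180 (mod 527).
Squaring chain: 180; never reaches −1, so base 5 is a Miller–Rabin witness that 527 is composite.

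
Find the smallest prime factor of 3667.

19

3667 is odd.
Digit sum 22, not divisible by 3.
Ends in 7: not divisible by 5.
7: 3667 = 7·523 + 6
11: 3667 = 11·333 + 4
13: 3667 = 13·282 + 1
17: 3667 = 17·215 + 12
19: 3667 = 19·193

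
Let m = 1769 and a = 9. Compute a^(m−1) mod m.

790

9^1 ≡ 9 (mod 1769)
9^2 ≡ 9^2 = 81 ≡ 81 (mod 1769)
9^4 ≡ 81^2 = 6561 ≡ 1254 (mod 1769)
9^8 ≡ 1254^2 = 1572516 ≡ 1644 (mod 1769)
9^16 ≡ 1644^2 = 2702736 ≡ 1473 (mod 1769)
9^32 ≡ 1473^2 = 2169729 ≡ 935 (mod 1769)
9^64 ≡ 935^2 = 874225 ≡ 339 (mod 1769)
9^128 ≡ 339^2 = 114921 ≡ 1705 (mod 1769)
9^256 ≡ 1705^2 = 2907025 ≡ 558 (mod 1769)
9^512 ≡ 558^2 = 311364 ≡ 20 (mod 1769)
9^1024 ≡ 20^2 = 400 ≡ 400 (mod 1769)
1768 = 1024 + 512 + 128 + 64 + 32 + 8 in binary powers of 2.
So 9^1768 ≡ 400 · 20 · 1705 · 339 · 935 · 1644 ≡ 790 (mod 1769).
Since 790 ≠ 1, base 9 is a Fermat witness: 1769 is composite.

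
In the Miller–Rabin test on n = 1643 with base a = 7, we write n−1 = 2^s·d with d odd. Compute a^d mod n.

1643 − 1 = 1642 = 2^1 · 821, so d = 821.
7^1 ≡ 7 (mod 1643)
7^2 ≡ 7^2 = 49 ≡ 49 (mod 1643)
7^4 ≡ 49^2 = 2401 ≡ 758 (mod 1643)
7^8 ≡ 758^2 = 574564 ≡ 1157 (mod 1643)
7^16 ≡ 1157^2 = 1338649 ≡ 1247 (mod 1643)
7^32 ≡ 1247^2 = 1555009 ≡ 731 (mod 1643)
7^64 ≡ 731^2 = 534361 ≡ 386 (mod 1643)
7^128 ≡ 386^2 = 148996 ≡ 1126 (mod 1643)
7^256 ≡ 1126^2 = 1267876 ≡ 1123 (mod 1643)
7^512 ≡ 1123^2 = 1261129 ≡ 948 (mod 1643)
821 = 512 + 256 + 32 + 16 + 4 + 1 in binary powers of 2.
So 7^821 ≡ 948 · 1123 · 731 · 1247 · 758 · 7 ≡ 640 (mod 1643).
Squaring chain: 640; never reaches −1, so base 7 is a Miller–Rabin witness that 1643 is composite.

640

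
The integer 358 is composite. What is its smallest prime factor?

358 is even: 2 divides it.

2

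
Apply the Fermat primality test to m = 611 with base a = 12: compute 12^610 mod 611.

12^1 ≡ 12 (mod 611)
12^2 ≡ 12^2 = 144 ≡ 144 (mod 611)
12^4 ≡ 144^2 = 20736 ≡ 573 (mod 611)
12^8 ≡ 573^2 = 328329 ≡ 222 (mod 611)
12^16 ≡ 222^2 = 49284 ≡ 404 (mod 611)
12^32 ≡ 404^2 = 163216 ≡ 79 (mod 611)
12^64 ≡ 79^2 = 6241 ≡ 131 (mod 611)
12^128 ≡ 131^2 = 17161 ≡ 53 (mod 611)
12^256 ≡ 53^2 = 2809 ≡ 365 (mod 611)
12^512 ≡ 365^2 = 133225 ≡ 27 (mod 611)
610 = 512 + 64 + 32 + 2 in binary powers of 2.
So 12^610 ≡ 27 · 131 · 79 · 144 ≡ 118 (mod 611).
Since 118 ≠ 1, base 12 is a Fermat witness: 611 is composite.

118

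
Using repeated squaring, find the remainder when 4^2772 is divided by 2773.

4^1 ≡ 4 (mod 2773)
4^2 ≡ 4^2 = 16 ≡ 16 (mod 2773)
4^4 ≡ 16^2 = 256 ≡ 256 (mod 2773)
4^8 ≡ 256^2 = 65536 ≡ 1757 (mod 2773)
4^16 ≡ 1757^2 = 3087049 ≡ 700 (mod 2773)
4^32 ≡ 700^2 = 490000 ≡ 1952 (mod 2773)
4^64 ≡ 1952^2 = 3810304 ≡ 202 (mod 2773)
4^128 ≡ 202^2 = 40804 ≡ 1982 (mod 2773)
4^256 ≡ 1982^2 = 3928324 ≡ 1756 (mod 2773)
4^512 ≡ 1756^2 = 3083536 ≡ 2733 (mod 2773)
4^1024 ≡ 2733^2 = 7469289 ≡ 1600 (mod 2773)
4^2048 ≡ 1600^2 = 2560000 ≡ 521 (mod 2773)
2772 = 2048 + 512 + 128 + 64 + 16 + 4 in binary powers of 2.
So 4^2772 ≡ 521 · 2733 · 1982 · 202 · 700 · 256 ≡ 2446 (mod 2773).
Since 2446 ≠ 1, base 4 is a Fermat witness: 2773 is composite.

2446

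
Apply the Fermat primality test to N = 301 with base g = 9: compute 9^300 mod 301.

9^1 ≡ 9 (mod 301)
9^2 ≡ 9^2 = 81 ≡ 81 (mod 301)
9^4 ≡ 81^2 = 6561 ≡ 240 (mod 301)
9^8 ≡ 240^2 = 57600 ≡ 109 (mod 301)
9^16 ≡ 109^2 = 11881 ≡ 142 (mod 301)
9^32 ≡ 142^2 = 20164 ≡ 298 (mod 301)
9^64 ≡ 298^2 = 88804 ≡ 9 (mod 301)
9^128 ≡ 9^2 = 81 ≡ 81 (mod 301)
9^256 ≡ 81^2 = 6561 ≡ 240 (mod 301)
300 = 256 + 32 + 8 + 4 in binary powers of 2.
So 9^300 ≡ 240 · 298 · 109 · 240 ≡ 176 (mod 301).
Since 176 ≠ 1, base 9 is a Fermat witness: 301 is composite.

176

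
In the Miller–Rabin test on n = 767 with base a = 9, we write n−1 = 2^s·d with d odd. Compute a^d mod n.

146

767 − 1 = 766 = 2^1 · 383, so d = 383.
9^1 ≡ 9 (mod 767)
9^2 ≡ 9^2 = 81 ≡ 81 (mod 767)
9^4 ≡ 81^2 = 6561 ≡ 425 (mod 767)
9^8 ≡ 425^2 = 180625 ≡ 380 (mod 767)
9^16 ≡ 380^2 = 144400 ≡ 204 (mod 767)
9^32 ≡ 204^2 = 41616 ≡ 198 (mod 767)
9^64 ≡ 198^2 = 39204 ≡ 87 (mod 767)
9^128 ≡ 87^2 = 7569 ≡ 666 (mod 767)
9^256 ≡ 666^2 = 443556 ≡ 230 (mod 767)
383 = 256 + 64 + 32 + 16 + 8 + 4 + 2 + 1 in binary powers of 2.
So 9^383 ≡ 230 · 87 · 198 · 204 · 380 · 425 · 81 · 9 ≡ 146 (mod 767).
Squaring chain: 146; never reaches −1, so base 9 is a Miller–Rabin witness that 767 is composite.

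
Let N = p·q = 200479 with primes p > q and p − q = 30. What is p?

463

Since p = q + 30, we have 200479 = q(q + 30), so q² + 30q − 200479 = 0.
Discriminant: 30² + 4·200479 = 900 + 801916 = 802816; √802816 = 896.
q = (−30 + 896)/2 = 433, and p = q + 30 = 463.
Check: 433 · 463 = 200479.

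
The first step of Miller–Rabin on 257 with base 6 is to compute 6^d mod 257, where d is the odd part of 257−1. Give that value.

257 − 1 = 256 = 2^8 · 1, so d = 1.
6^1 ≡ 6 (mod 257)
1 = 1 in binary powers of 2.
So 6^1 ≡ 6 ≡ 6 (mod 257).
Squaring chain: 6 → 36 → 11 → 121 → 249 → 64 → 241 → 256; reaches −1, so base 6 does not prove 257 composite.

6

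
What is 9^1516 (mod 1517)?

9^1 ≡ 9 (mod 1517)
9^2 ≡ 9^2 = 81 ≡ 81 (mod 1517)
9^4 ≡ 81^2 = 6561 ≡ 493 (mod 1517)
9^8 ≡ 493^2 = 243049 ≡ 329 (mod 1517)
9^16 ≡ 329^2 = 108241 ≡ 534 (mod 1517)
9^32 ≡ 534^2 = 285156 ≡ 1477 (mod 1517)
9^64 ≡ 1477^2 = 2181529 ≡ 83 (mod 1517)
9^128 ≡ 83^2 = 6889 ≡ 821 (mod 1517)
9^256 ≡ 821^2 = 674041 ≡ 493 (mod 1517)
9^512 ≡ 493^2 = 243049 ≡ 329 (mod 1517)
9^1024 ≡ 329^2 = 108241 ≡ 534 (mod 1517)
1516 = 1024 + 256 + 128 + 64 + 32 + 8 + 4 in binary powers of 2.
So 9^1516 ≡ 534 · 493 · 821 · 83 · 1477 · 329 · 493 ≡ 493 (mod 1517).
Since 493 ≠ 1, base 9 is a Fermat witness: 1517 is composite.

493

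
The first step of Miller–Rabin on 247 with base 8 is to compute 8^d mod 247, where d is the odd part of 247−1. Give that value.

18

247 − 1 = 246 = 2^1 · 123, so d = 123.
8^1 ≡ 8 (mod 247)
8^2 ≡ 8^2 = 64 ≡ 64 (mod 247)
8^4 ≡ 64^2 = 4096 ≡ 144 (mod 247)
8^8 ≡ 144^2 = 20736 ≡ 235 (mod 247)
8^16 ≡ 235^2 = 55225 ≡ 144 (mod 247)
8^32 ≡ 144^2 = 20736 ≡ 235 (mod 247)
8^64 ≡ 235^2 = 55225 ≡ 144 (mod 247)
123 = 64 + 32 + 16 + 8 + 2 + 1 in binary powers of 2.
So 8^123 ≡ 144 · 235 · 144 · 235 · 64 · 8 ≡ 18 (mod 247).
Squaring chain: 18; never reaches −1, so base 8 is a Miller–Rabin witness that 247 is composite.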